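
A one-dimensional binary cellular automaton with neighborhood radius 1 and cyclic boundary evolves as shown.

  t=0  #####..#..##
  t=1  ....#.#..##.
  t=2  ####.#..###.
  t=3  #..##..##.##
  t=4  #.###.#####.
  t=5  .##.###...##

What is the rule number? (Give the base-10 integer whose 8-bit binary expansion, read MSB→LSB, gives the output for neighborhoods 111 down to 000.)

  [7] ### => .  t=0,i=0
  [6] ##. => #  t=0,i=4
  [5] #.# => #  t=1,i=5
  [4] #.. => .  t=0,i=5
  [3] .## => #  t=0,i=10
  [2] .#. => .  t=0,i=7
  [1] ..# => #  t=0,i=6
  [0] ... => #  t=1,i=0
  bits 01101011 = 107

107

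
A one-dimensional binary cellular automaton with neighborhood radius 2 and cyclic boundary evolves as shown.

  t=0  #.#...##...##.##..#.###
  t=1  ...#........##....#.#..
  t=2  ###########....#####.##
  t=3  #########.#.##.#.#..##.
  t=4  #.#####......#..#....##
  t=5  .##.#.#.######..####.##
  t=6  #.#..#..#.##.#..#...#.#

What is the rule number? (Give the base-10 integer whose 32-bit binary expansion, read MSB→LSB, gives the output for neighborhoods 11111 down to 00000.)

2558617015

  ##### -> #   bit 31 = 1  t=2,i=0
  ####. -> .   bit 30 = 0  t=0,i=22
  ###.# -> .   bit 29 = 0  t=0,i=0
  ###.. -> #   bit 28 = 1  t=2,i=10
  ##.## -> #   bit 27 = 1  t=0,i=13
  ##.#. -> .   bit 26 = 0  t=0,i=1
  ##..# -> .   bit 25 = 0  t=0,i=16
  ##... -> .   bit 24 = 0  t=0,i=8
  #.### -> #   bit 23 = 1  t=0,i=20
  #.##. -> .   bit 22 = 0  t=0,i=14
  #.#.# -> .   bit 21 = 0  t=3,i=10
  #.#.. -> .   bit 20 = 0  t=0,i=2
  #..## -> .   bit 19 = 0  t=3,i=19
  #..#. -> .   bit 18 = 0  t=0,i=17
  #...# -> .   bit 17 = 0  t=0,i=4
  #.... -> #   bit 16 = 1  t=1,i=5
  .#### -> .   bit 15 = 0  t=0,i=21
  .###. -> #   bit 14 = 1  t=4,i=22
  .##.# -> #   bit 13 = 1  t=0,i=12
  .##.. -> .   bit 12 = 0  t=0,i=7
  .#.## -> .   bit 11 = 0  t=0,i=19
  .#.#. -> #   bit 10 = 1  t=1,i=19
  .#..# -> .   bit 9 = 0  t=3,i=18
  .#... -> #   bit 8 = 1  t=0,i=3
  ..### -> #   bit 7 = 1  t=2,i=15
  ..##. -> .   bit 6 = 0  t=0,i=6
  ..#.# -> #   bit 5 = 1  t=0,i=18
  ..#.. -> #   bit 4 = 1  t=1,i=3
  ...## -> .   bit 3 = 0  t=0,i=5
  ...#. -> #   bit 2 = 1  t=1,i=2
  ....# -> #   bit 1 = 1  t=1,i=1
  ..... -> #   bit 0 = 1  t=1,i=0
  bits 10011000100000010110010110110111 = 2558617015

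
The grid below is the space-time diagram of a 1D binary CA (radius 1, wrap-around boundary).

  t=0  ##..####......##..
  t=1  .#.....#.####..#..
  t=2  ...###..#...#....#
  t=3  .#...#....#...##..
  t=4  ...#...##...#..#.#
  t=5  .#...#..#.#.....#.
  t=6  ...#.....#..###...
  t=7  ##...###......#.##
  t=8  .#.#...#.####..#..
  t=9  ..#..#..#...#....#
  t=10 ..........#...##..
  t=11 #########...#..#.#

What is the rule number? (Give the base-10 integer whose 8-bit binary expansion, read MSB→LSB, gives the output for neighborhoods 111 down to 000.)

  ### -> .   bit 7 = 0  t=0,i=5
  ##. -> #   bit 6 = 1  t=0,i=1
  #.# -> #   bit 5 = 1  t=1,i=8
  #.. -> .   bit 4 = 0  t=0,i=2
  .## -> .   bit 3 = 0  t=0,i=0
  .#. -> .   bit 2 = 0  t=1,i=1
  ..# -> .   bit 1 = 0  t=0,i=3
  ... -> #   bit 0 = 1  t=0,i=9
  bits 01100001 = 97

97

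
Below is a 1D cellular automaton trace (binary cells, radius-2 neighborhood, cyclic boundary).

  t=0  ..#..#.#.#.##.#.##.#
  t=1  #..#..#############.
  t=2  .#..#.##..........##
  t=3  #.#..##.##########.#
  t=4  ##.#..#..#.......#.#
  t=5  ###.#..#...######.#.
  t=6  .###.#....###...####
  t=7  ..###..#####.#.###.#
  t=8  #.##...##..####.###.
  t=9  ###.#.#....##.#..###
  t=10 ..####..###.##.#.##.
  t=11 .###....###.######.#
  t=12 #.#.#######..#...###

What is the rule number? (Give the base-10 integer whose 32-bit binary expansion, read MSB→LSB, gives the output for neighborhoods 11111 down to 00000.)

627175055

  ##### -> .   bit 31 = 0  t=1,i=8
  ####. -> .   bit 30 = 0  t=1,i=17
  ###.# -> #   bit 29 = 1  t=1,i=18
  ###.. -> .   bit 28 = 0  t=6,i=12
  ##.## -> .   bit 27 = 0  t=3,i=7
  ##.#. -> #   bit 26 = 1  t=0,i=13
  ##..# -> .   bit 25 = 0  t=7,i=5
  ##... -> #   bit 24 = 1  t=2,i=8
  #.### -> .   bit 23 = 0  t=3,i=8
  #.##. -> #   bit 22 = 1  t=0,i=11
  #.#.# -> #   bit 21 = 1  t=0,i=7
  #.#.. -> .   bit 20 = 0  t=0,i=19
  #..## -> .   bit 19 = 0  t=1,i=5
  #..#. -> .   bit 18 = 0  t=0,i=1
  #...# -> .   bit 17 = 0  t=5,i=9
  #.... -> #   bit 16 = 1  t=2,i=9
  .#### -> #   bit 15 = 1  t=1,i=7
  .###. -> #   bit 14 = 1  t=4,i=0
  .##.# -> #   bit 13 = 1  t=0,i=12
  .##.. -> .   bit 12 = 0  t=2,i=7
  .#.## -> #   bit 11 = 1  t=0,i=10
  .#.#. -> #   bit 10 = 1  t=0,i=6
  .#..# -> #   bit 9 = 1  t=0,i=0
  .#... -> .   bit 8 = 0  t=4,i=10
  ..### -> #   bit 7 = 1  t=1,i=6
  ..##. -> .   bit 6 = 0  t=2,i=18
  ..#.# -> .   bit 5 = 0  t=0,i=5
  ..#.. -> .   bit 4 = 0  t=0,i=2
  ...## -> #   bit 3 = 1  t=2,i=17
  ...#. -> #   bit 2 = 1  t=4,i=16
  ....# -> #   bit 1 = 1  t=2,i=16
  ..... -> #   bit 0 = 1  t=2,i=10
  bits 00100101011000011110111010001111 = 627175055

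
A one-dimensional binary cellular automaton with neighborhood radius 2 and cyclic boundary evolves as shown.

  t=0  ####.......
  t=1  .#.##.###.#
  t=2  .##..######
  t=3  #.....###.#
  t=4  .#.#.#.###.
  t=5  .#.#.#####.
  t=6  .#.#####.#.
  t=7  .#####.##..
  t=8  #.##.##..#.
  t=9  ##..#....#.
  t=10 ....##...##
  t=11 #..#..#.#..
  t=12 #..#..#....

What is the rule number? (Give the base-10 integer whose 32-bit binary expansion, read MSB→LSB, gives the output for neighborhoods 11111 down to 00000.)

3181431097

  nb #####: next=#  (t=2,i=7, bit31=1)
  nb ####.: next=.  (t=0,i=2, bit30=0)
  nb ###.#: next=#  (t=1,i=8, bit29=1)
  nb ###..: next=#  (t=0,i=3, bit28=1)
  nb ##.##: next=#  (t=1,i=5, bit27=1)
  nb ##.#.: next=#  (t=1,i=9, bit26=1)
  nb ##..#: next=.  (t=2,i=3, bit25=0)
  nb ##...: next=#  (t=0,i=4, bit24=1)
  nb #.###: next=#  (t=1,i=6, bit23=1)
  nb #.##.: next=.  (t=1,i=3, bit22=0)
  nb #.#.#: next=#  (t=1,i=1, bit21=1)
  nb #.#..: next=.  (t=6,i=9, bit20=0)
  nb #..##: next=.  (t=2,i=4, bit19=0)
  nb #..#.: next=.  (t=4,i=0, bit18=0)
  nb #...#: next=.  (t=7,i=10, bit17=0)
  nb #....: next=.  (t=0,i=5, bit16=0)
  nb .####: next=#  (t=0,i=1, bit15=1)
  nb .###.: next=#  (t=1,i=7, bit14=1)
  nb .##.#: next=.  (t=1,i=4, bit13=0)
  nb .##..: next=.  (t=2,i=2, bit12=0)
  nb .#.##: next=#  (t=1,i=2, bit11=1)
  nb .#.#.: next=.  (t=1,i=0, bit10=0)
  nb .#..#: next=.  (t=6,i=10, bit9=0)
  nb .#...: next=#  (t=9,i=5, bit8=1)
  nb ..###: next=.  (t=0,i=0, bit7=0)
  nb ..##.: next=.  (t=10,i=4, bit6=0)
  nb ..#.#: next=#  (t=4,i=1, bit5=1)
  nb ..#..: next=#  (t=9,i=4, bit4=1)
  nb ...##: next=#  (t=0,i=10, bit3=1)
  nb ...#.: next=.  (t=9,i=8, bit2=0)
  nb ....#: next=.  (t=0,i=9, bit1=0)
  nb .....: next=#  (t=0,i=6, bit0=1)
  bits 10111101101000001100100100111001 = 3181431097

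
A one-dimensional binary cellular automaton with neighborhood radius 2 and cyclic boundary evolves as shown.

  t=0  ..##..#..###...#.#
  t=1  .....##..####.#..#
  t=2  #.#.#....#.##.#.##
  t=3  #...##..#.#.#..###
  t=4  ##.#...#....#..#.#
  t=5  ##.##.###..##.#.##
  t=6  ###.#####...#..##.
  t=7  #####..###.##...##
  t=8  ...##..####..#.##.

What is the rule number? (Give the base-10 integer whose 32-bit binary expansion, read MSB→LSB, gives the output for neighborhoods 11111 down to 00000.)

2039769501

  #####|.  b31=0 t=6,i=6
  ####.|#  b30=1 t=1,i=11
  ###.#|#  b29=1 t=1,i=12
  ###..|#  b28=1 t=0,i=11
  ##.##|#  b27=1 t=5,i=2
  ##.#.|.  b26=0 t=1,i=13
  ##..#|.  b25=0 t=0,i=4
  ##...|#  b24=1 t=0,i=12
  #.###|#  b23=1 t=2,i=16
  #.##.|.  b22=0 t=2,i=11
  #.#.#|.  b21=0 t=2,i=2
  #.#..|#  b20=1 t=0,i=17
  #..##|.  b19=0 t=0,i=1
  #..#.|#  b18=1 t=0,i=5
  #...#|.  b17=0 t=0,i=13
  #....|.  b16=0 t=1,i=1
  .####|.  b15=0 t=1,i=10
  .###.|#  b14=1 t=0,i=10
  .##.#|#  b13=1 t=2,i=12
  .##..|.  b12=0 t=0,i=3
  .#.##|#  b11=1 t=2,i=10
  .#.#.|.  b10=0 t=0,i=16
  .#..#|.  b9=0 t=0,i=0
  .#...|#  b8=1 t=1,i=0
  ..###|#  b7=1 t=0,i=9
  ..##.|.  b6=0 t=0,i=2
  ..#.#|.  b5=0 t=0,i=15
  ..#..|#  b4=1 t=0,i=6
  ...##|#  b3=1 t=1,i=4
  ...#.|#  b2=1 t=0,i=14
  ....#|.  b1=0 t=1,i=3
  .....|#  b0=1 t=1,i=2
  bits 01111001100101000110100110011101 = 2039769501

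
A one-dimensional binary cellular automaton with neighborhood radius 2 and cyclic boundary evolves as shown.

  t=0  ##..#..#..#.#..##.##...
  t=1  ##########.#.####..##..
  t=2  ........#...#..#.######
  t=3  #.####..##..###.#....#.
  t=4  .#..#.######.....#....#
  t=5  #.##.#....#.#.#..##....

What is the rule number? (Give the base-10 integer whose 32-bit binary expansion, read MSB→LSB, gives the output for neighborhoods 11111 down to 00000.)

  [31] ##### => .  t=1,i=2
  [30] ####. => #  t=1,i=8
  [29] ###.# => .  t=1,i=9
  [28] ###.. => .  t=1,i=16
  [27] ##.## => .  t=0,i=17
  [26] ##.#. => .  t=1,i=10
  [25] ##..# => #  t=0,i=2
  [24] ##... => #  t=0,i=20
  [23] #.### => .  t=1,i=13
  [22] #.##. => .  t=0,i=18
  [21] #.#.# => .  t=1,i=11
  [20] #.#.. => .  t=0,i=12
  [19] #..## => #  t=0,i=14
  [18] #..#. => #  t=0,i=3
  [17] #...# => .  t=0,i=21
  [16] #.... => .  t=2,i=1
  [15] .#### => .  t=1,i=1
  [14] .###. => .  t=3,i=13
  [13] .##.# => #  t=0,i=16
  [12] .##.. => #  t=0,i=1
  [11] .#.## => #  t=1,i=12
  [10] .#.#. => #  t=0,i=11
  [9] .#..# => #  t=0,i=5
  [8] .#... => #  t=2,i=9
  [7] ..### => .  t=1,i=0
  [6] ..##. => #  t=0,i=0
  [5] ..#.# => .  t=0,i=10
  [4] ..#.. => #  t=0,i=4
  [3] ...## => .  t=0,i=22
  [2] ...#. => .  t=2,i=7
  [1] ....# => .  t=2,i=6
  [0] ..... => #  t=2,i=2
  bits 01000011000011000011111101010001 = 1124876113

1124876113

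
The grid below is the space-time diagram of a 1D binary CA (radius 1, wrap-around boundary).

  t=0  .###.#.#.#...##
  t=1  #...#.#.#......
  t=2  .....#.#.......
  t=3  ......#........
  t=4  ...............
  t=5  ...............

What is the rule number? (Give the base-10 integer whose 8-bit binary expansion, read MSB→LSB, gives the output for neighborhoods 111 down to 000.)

32

  ###|.  b7=0 t=0,i=2
  ##.|.  b6=0 t=0,i=3
  #.#|#  b5=1 t=0,i=0
  #..|.  b4=0 t=0,i=10
  .##|.  b3=0 t=0,i=1
  .#.|.  b2=0 t=0,i=5
  ..#|.  b1=0 t=0,i=12
  ...|.  b0=0 t=0,i=11
  bits 00100000 = 32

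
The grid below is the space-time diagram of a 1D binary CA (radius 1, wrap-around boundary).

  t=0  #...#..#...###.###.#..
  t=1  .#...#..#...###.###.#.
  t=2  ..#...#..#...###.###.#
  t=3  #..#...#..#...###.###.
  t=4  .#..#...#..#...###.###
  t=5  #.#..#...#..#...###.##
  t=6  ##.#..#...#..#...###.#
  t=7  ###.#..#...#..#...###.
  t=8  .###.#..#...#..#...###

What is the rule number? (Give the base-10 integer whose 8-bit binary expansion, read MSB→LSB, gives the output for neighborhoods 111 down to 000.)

240

  nb ###: next=#  (t=0,i=12, bit7=1)
  nb ##.: next=#  (t=0,i=13, bit6=1)
  nb #.#: next=#  (t=0,i=14, bit5=1)
  nb #..: next=#  (t=0,i=1, bit4=1)
  nb .##: next=.  (t=0,i=11, bit3=0)
  nb .#.: next=.  (t=0,i=0, bit2=0)
  nb ..#: next=.  (t=0,i=3, bit1=0)
  nb ...: next=.  (t=0,i=2, bit0=0)
  bits 11110000 = 240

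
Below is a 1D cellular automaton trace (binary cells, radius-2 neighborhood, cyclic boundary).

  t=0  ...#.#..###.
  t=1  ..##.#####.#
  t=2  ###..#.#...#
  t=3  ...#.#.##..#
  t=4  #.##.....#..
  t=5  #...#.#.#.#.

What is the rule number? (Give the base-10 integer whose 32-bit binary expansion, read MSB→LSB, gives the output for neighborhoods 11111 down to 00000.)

  ##### -> #   bit 31 = 1  t=1,i=7
  ####. -> .   bit 30 = 0  t=1,i=8
  ###.# -> .   bit 29 = 0  t=1,i=9
  ###.. -> .   bit 28 = 0  t=0,i=10
  ##.## -> .   bit 27 = 0  t=1,i=4
  ##.#. -> .   bit 26 = 0  t=1,i=10
  ##..# -> #   bit 25 = 1  t=2,i=3
  ##... -> #   bit 24 = 1  t=0,i=11
  #.### -> #   bit 23 = 1  t=1,i=5
  #.##. -> .   bit 22 = 0  t=3,i=7
  #.#.# -> .   bit 21 = 0  t=3,i=5
  #.#.. -> #   bit 20 = 1  t=0,i=5
  #..## -> #   bit 19 = 1  t=0,i=7
  #..#. -> .   bit 18 = 0  t=2,i=4
  #...# -> .   bit 17 = 0  t=2,i=9
  #.... -> .   bit 16 = 0  t=0,i=0
  .#### -> .   bit 15 = 0  t=1,i=6
  .###. -> #   bit 14 = 1  t=0,i=9
  .##.# -> .   bit 13 = 0  t=1,i=3
  .##.. -> .   bit 12 = 0  t=3,i=8
  .#.## -> .   bit 11 = 0  t=3,i=6
  .#.#. -> .   bit 10 = 0  t=0,i=4
  .#..# -> #   bit 9 = 1  t=0,i=6
  .#... -> #   bit 8 = 1  t=2,i=8
  ..### -> #   bit 7 = 1  t=0,i=8
  ..##. -> #   bit 6 = 1  t=1,i=2
  ..#.# -> #   bit 5 = 1  t=0,i=3
  ..#.. -> .   bit 4 = 0  t=3,i=11
  ...## -> .   bit 3 = 0  t=2,i=10
  ...#. -> #   bit 2 = 1  t=0,i=2
  ....# -> .   bit 1 = 0  t=0,i=1
  ..... -> #   bit 0 = 1  t=4,i=6
  bits 10000011100110000100001111100101 = 2207794149

2207794149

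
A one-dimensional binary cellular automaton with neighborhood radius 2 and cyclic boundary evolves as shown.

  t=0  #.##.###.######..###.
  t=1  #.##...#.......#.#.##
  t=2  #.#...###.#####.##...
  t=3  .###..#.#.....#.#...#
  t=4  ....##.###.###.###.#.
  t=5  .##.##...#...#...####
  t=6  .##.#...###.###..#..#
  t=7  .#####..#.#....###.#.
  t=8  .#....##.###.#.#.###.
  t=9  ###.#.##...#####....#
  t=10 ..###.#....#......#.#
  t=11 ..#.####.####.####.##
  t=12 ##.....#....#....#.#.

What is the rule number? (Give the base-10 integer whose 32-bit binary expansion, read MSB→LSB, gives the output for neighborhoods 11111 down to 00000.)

645146071

  #####|.  b31=0 t=0,i=11
  ####.|.  b30=0 t=0,i=13
  ###.#|#  b29=1 t=0,i=7
  ###..|.  b28=0 t=0,i=14
  ##.##|.  b27=0 t=0,i=4
  ##.#.|#  b26=1 t=0,i=20
  ##..#|#  b25=1 t=0,i=15
  ##...|.  b24=0 t=1,i=4
  #.###|.  b23=0 t=0,i=5
  #.##.|#  b22=1 t=0,i=2
  #.#.#|#  b21=1 t=0,i=0
  #.#..|#  b20=1 t=2,i=2
  #..##|.  b19=0 t=0,i=16
  #..#.|#  b18=1 t=3,i=5
  #...#|.  b17=0 t=1,i=5
  #....|.  b16=0 t=1,i=9
  .####|.  b15=0 t=0,i=10
  .###.|.  b14=0 t=0,i=6
  .##.#|#  b13=1 t=0,i=3
  .##..|.  b12=0 t=1,i=3
  .#.##|.  b11=0 t=0,i=1
  .#.#.|#  b10=1 t=1,i=16
  .#..#|.  b9=0 t=6,i=18
  .#...|#  b8=1 t=1,i=8
  ..###|#  b7=1 t=0,i=17
  ..##.|#  b6=1 t=4,i=4
  ..#.#|.  b5=0 t=1,i=15
  ..#..|#  b4=1 t=1,i=7
  ...##|.  b3=0 t=2,i=5
  ...#.|#  b2=1 t=1,i=6
  ....#|#  b1=1 t=1,i=13
  .....|#  b0=1 t=1,i=10
  bits 00100110011101000010010111010111 = 645146071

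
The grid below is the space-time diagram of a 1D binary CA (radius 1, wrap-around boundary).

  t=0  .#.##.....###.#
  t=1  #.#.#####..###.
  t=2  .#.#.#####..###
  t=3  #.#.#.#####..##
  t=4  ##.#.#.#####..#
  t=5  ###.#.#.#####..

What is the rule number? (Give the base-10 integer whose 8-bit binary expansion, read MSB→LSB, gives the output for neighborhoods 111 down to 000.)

241

  ### -> #   bit 7 = 1  t=0,i=11
  ##. -> #   bit 6 = 1  t=0,i=4
  #.# -> #   bit 5 = 1  t=0,i=0
  #.. -> #   bit 4 = 1  t=0,i=5
  .## -> .   bit 3 = 0  t=0,i=3
  .#. -> .   bit 2 = 0  t=0,i=1
  ..# -> .   bit 1 = 0  t=0,i=9
  ... -> #   bit 0 = 1  t=0,i=6
  bits 11110001 = 241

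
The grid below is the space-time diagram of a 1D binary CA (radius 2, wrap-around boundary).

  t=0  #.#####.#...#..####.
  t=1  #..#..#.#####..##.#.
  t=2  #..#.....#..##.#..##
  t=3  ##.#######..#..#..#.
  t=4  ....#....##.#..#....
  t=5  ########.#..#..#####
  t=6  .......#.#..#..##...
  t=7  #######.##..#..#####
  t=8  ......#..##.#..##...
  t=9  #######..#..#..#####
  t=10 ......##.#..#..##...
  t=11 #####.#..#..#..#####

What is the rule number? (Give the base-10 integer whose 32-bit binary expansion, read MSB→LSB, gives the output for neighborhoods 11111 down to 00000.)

859018711

  #####|.  b31=0 t=0,i=4
  ####.|.  b30=0 t=0,i=5
  ###.#|#  b29=1 t=0,i=6
  ###..|#  b28=1 t=1,i=12
  ##.##|.  b27=0 t=3,i=2
  ##.#.|.  b26=0 t=0,i=7
  ##..#|#  b25=1 t=1,i=13
  ##...|#  b24=1 t=6,i=17
  #.###|.  b23=0 t=0,i=2
  #.##.|.  b22=0 t=3,i=0
  #.#.#|#  b21=1 t=0,i=0
  #.#..|#  b20=1 t=0,i=8
  #..##|.  b19=0 t=0,i=14
  #..#.|.  b18=0 t=1,i=2
  #...#|#  b17=1 t=0,i=10
  #....|#  b16=1 t=2,i=5
  .####|#  b15=1 t=0,i=3
  .###.|.  b14=0 t=2,i=19
  .##.#|.  b13=0 t=1,i=16
  .##..|#  b12=1 t=6,i=16
  .#.##|.  b11=0 t=0,i=1
  .#.#.|#  b10=1 t=1,i=19
  .#..#|.  b9=0 t=0,i=13
  .#...|#  b8=1 t=0,i=9
  ..###|#  b7=1 t=0,i=15
  ..##.|#  b6=1 t=1,i=15
  ..#.#|.  b5=0 t=1,i=6
  ..#..|#  b4=1 t=0,i=12
  ...##|.  b3=0 t=4,i=8
  ...#.|#  b2=1 t=0,i=11
  ....#|#  b1=1 t=2,i=7
  .....|#  b0=1 t=2,i=6
  bits 00110011001100111001010111010111 = 859018711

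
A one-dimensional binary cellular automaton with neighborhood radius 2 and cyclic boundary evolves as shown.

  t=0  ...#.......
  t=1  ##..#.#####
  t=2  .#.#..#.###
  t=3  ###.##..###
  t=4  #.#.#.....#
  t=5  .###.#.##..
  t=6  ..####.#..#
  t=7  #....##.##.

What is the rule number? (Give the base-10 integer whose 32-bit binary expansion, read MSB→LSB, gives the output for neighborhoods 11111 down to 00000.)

  ##### -> #   bit 31 = 1  t=1,i=8
  ####. -> .   bit 30 = 0  t=1,i=0
  ###.# -> #   bit 29 = 1  t=2,i=10
  ###.. -> #   bit 28 = 1  t=1,i=1
  ##.## -> .   bit 27 = 0  t=3,i=3
  ##.#. -> #   bit 26 = 1  t=2,i=0
  ##..# -> .   bit 25 = 0  t=1,i=2
  ##... -> .   bit 24 = 0  t=5,i=9
  #.### -> #   bit 23 = 1  t=1,i=6
  #.##. -> #   bit 22 = 1  t=3,i=4
  #.#.# -> #   bit 21 = 1  t=2,i=1
  #.#.. -> .   bit 20 = 0  t=2,i=3
  #..## -> .   bit 19 = 0  t=3,i=7
  #..#. -> #   bit 18 = 1  t=1,i=3
  #...# -> #   bit 17 = 1  t=5,i=10
  #.... -> .   bit 16 = 0  t=0,i=5
  .#### -> .   bit 15 = 0  t=1,i=7
  .###. -> #   bit 14 = 1  t=2,i=9
  .##.# -> .   bit 13 = 0  t=4,i=0
  .##.. -> .   bit 12 = 0  t=3,i=5
  .#.## -> .   bit 11 = 0  t=1,i=5
  .#.#. -> #   bit 10 = 1  t=2,i=2
  .#..# -> #   bit 9 = 1  t=2,i=4
  .#... -> #   bit 8 = 1  t=0,i=4
  ..### -> .   bit 7 = 0  t=3,i=8
  ..##. -> .   bit 6 = 0  t=4,i=10
  ..#.# -> .   bit 5 = 0  t=1,i=4
  ..#.. -> .   bit 4 = 0  t=0,i=3
  ...## -> .   bit 3 = 0  t=4,i=9
  ...#. -> .   bit 2 = 0  t=0,i=2
  ....# -> #   bit 1 = 1  t=0,i=1
  ..... -> #   bit 0 = 1  t=0,i=0
  bits 10110100111001100100011100000011 = 3034990339

3034990339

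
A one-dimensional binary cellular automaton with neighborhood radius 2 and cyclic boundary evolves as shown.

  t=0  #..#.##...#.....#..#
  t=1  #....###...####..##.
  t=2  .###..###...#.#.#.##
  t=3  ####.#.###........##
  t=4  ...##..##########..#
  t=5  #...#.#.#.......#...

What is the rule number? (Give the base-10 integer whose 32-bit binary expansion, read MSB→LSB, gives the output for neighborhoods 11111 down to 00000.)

  ##### -> .   bit 31 = 0  t=3,i=0
  ####. -> .   bit 30 = 0  t=1,i=13
  ###.# -> #   bit 29 = 1  t=3,i=3
  ###.. -> #   bit 28 = 1  t=1,i=7
  ##.## -> #   bit 27 = 1  t=2,i=0
  ##.#. -> #   bit 26 = 1  t=1,i=19
  ##..# -> .   bit 25 = 0  t=0,i=1
  ##... -> #   bit 24 = 1  t=0,i=7
  #.### -> #   bit 23 = 1  t=2,i=1
  #.##. -> #   bit 22 = 1  t=0,i=5
  #.#.# -> .   bit 21 = 0  t=2,i=14
  #.#.. -> .   bit 20 = 0  t=1,i=0
  #..## -> #   bit 19 = 1  t=0,i=18
  #..#. -> .   bit 18 = 0  t=0,i=2
  #...# -> .   bit 17 = 0  t=0,i=8
  #.... -> #   bit 16 = 1  t=0,i=12
  .#### -> #   bit 15 = 1  t=1,i=12
  .###. -> #   bit 14 = 1  t=1,i=6
  .##.# -> #   bit 13 = 1  t=1,i=18
  .##.. -> #   bit 12 = 1  t=0,i=0
  .#.## -> .   bit 11 = 0  t=0,i=4
  .#.#. -> .   bit 10 = 0  t=2,i=13
  .#..# -> #   bit 9 = 1  t=0,i=17
  .#... -> #   bit 8 = 1  t=0,i=11
  ..### -> .   bit 7 = 0  t=1,i=5
  ..##. -> .   bit 6 = 0  t=0,i=19
  ..#.# -> .   bit 5 = 0  t=0,i=3
  ..#.. -> .   bit 4 = 0  t=0,i=10
  ...## -> .   bit 3 = 0  t=1,i=4
  ...#. -> .   bit 2 = 0  t=0,i=9
  ....# -> #   bit 1 = 1  t=0,i=14
  ..... -> #   bit 0 = 1  t=0,i=13
  bits 00111101110010011111001100000011 = 1036645123

1036645123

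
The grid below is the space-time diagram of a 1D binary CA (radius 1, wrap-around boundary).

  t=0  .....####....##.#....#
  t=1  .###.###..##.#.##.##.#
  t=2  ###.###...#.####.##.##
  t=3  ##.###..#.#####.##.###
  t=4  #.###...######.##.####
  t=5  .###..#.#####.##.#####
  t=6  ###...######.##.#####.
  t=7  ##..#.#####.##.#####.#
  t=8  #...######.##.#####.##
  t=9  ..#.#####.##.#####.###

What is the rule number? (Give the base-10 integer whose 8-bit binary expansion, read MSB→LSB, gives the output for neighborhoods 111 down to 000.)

  nb ###: next=#  (t=0,i=6, bit7=1)
  nb ##.: next=.  (t=0,i=8, bit6=0)
  nb #.#: next=#  (t=0,i=15, bit5=1)
  nb #..: next=.  (t=0,i=0, bit4=0)
  nb .##: next=#  (t=0,i=5, bit3=1)
  nb .#.: next=#  (t=0,i=16, bit2=1)
  nb ..#: next=.  (t=0,i=4, bit1=0)
  nb ...: next=#  (t=0,i=1, bit0=1)
  bits 10101101 = 173

173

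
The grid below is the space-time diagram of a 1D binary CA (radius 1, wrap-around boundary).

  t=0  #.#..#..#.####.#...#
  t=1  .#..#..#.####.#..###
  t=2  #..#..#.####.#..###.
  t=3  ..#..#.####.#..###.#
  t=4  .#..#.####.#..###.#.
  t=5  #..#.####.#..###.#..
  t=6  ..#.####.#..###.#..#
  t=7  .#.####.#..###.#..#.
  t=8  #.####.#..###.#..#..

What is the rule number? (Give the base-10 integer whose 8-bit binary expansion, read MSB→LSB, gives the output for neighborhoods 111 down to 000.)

171

  ###|#  b7=1 t=0,i=11
  ##.|.  b6=0 t=0,i=0
  #.#|#  b5=1 t=0,i=1
  #..|.  b4=0 t=0,i=3
  .##|#  b3=1 t=0,i=10
  .#.|.  b2=0 t=0,i=2
  ..#|#  b1=1 t=0,i=4
  ...|#  b0=1 t=0,i=17
  bits 10101011 = 171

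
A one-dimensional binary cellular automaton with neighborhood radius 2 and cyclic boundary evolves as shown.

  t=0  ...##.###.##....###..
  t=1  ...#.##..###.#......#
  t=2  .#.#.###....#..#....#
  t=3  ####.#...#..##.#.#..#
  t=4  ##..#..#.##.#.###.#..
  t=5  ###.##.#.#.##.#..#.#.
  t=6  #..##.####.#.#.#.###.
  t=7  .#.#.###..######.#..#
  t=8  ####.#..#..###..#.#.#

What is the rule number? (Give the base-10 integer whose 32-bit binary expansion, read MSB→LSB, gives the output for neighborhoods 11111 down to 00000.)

  nb #####: next=#  (t=3,i=1, bit31=1)
  nb ####.: next=.  (t=3,i=2, bit30=0)
  nb ###.#: next=.  (t=0,i=8, bit29=0)
  nb ###..: next=.  (t=0,i=18, bit28=0)
  nb ##.##: next=#  (t=0,i=5, bit27=1)
  nb ##.#.: next=#  (t=1,i=12, bit26=1)
  nb ##..#: next=#  (t=1,i=7, bit25=1)
  nb ##...: next=.  (t=0,i=12, bit24=0)
  nb #.###: next=#  (t=0,i=6, bit23=1)
  nb #.##.: next=#  (t=0,i=10, bit22=1)
  nb #.#.#: next=#  (t=2,i=1, bit21=1)
  nb #.#..: next=.  (t=1,i=13, bit20=0)
  nb #..##: next=.  (t=1,i=8, bit19=0)
  nb #..#.: next=.  (t=2,i=14, bit18=0)
  nb #...#: next=#  (t=1,i=1, bit17=1)
  nb #....: next=#  (t=0,i=13, bit16=1)
  nb .####: next=#  (t=3,i=0, bit15=1)
  nb .###.: next=.  (t=0,i=7, bit14=0)
  nb .##.#: next=.  (t=0,i=4, bit13=0)
  nb .##..: next=#  (t=0,i=11, bit12=1)
  nb .#.##: next=.  (t=1,i=4, bit11=0)
  nb .#.#.: next=#  (t=2,i=0, bit10=1)
  nb .#..#: next=#  (t=2,i=13, bit9=1)
  nb .#...: next=.  (t=1,i=0, bit8=0)
  nb ..###: next=.  (t=0,i=16, bit7=0)
  nb ..##.: next=#  (t=0,i=3, bit6=1)
  nb ..#.#: next=#  (t=1,i=3, bit5=1)
  nb ..#..: next=#  (t=1,i=20, bit4=1)
  nb ...##: next=.  (t=0,i=2, bit3=0)
  nb ...#.: next=.  (t=1,i=2, bit2=0)
  nb ....#: next=.  (t=0,i=1, bit1=0)
  nb .....: next=.  (t=0,i=0, bit0=0)
  bits 10001110111000111001011001110000 = 2397279856

2397279856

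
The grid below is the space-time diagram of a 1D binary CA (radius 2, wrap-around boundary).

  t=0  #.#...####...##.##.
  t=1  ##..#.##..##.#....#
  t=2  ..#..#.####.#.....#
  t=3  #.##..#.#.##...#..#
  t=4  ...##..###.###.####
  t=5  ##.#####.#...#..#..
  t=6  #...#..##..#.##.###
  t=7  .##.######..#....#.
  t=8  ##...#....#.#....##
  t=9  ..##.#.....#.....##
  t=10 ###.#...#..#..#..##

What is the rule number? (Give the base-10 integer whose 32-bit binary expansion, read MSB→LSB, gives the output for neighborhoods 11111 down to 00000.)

657104593

  ##### -> .   bit 31 = 0  t=5,i=5
  ####. -> .   bit 30 = 0  t=0,i=8
  ###.# -> #   bit 29 = 1  t=2,i=10
  ###.. -> .   bit 28 = 0  t=0,i=9
  ##.## -> .   bit 27 = 0  t=0,i=15
  ##.#. -> #   bit 26 = 1  t=0,i=18
  ##..# -> #   bit 25 = 1  t=1,i=2
  ##... -> #   bit 24 = 1  t=0,i=10
  #.### -> .   bit 23 = 0  t=2,i=7
  #.##. -> .   bit 22 = 0  t=0,i=16
  #.#.# -> #   bit 21 = 1  t=0,i=0
  #.#.. -> .   bit 20 = 0  t=0,i=2
  #..## -> #   bit 19 = 1  t=1,i=9
  #..#. -> .   bit 18 = 0  t=1,i=3
  #...# -> #   bit 17 = 1  t=0,i=4
  #.... -> .   bit 16 = 0  t=1,i=15
  .#### -> #   bit 15 = 1  t=0,i=7
  .###. -> .   bit 14 = 0  t=1,i=0
  .##.# -> .   bit 13 = 0  t=0,i=14
  .##.. -> #   bit 12 = 1  t=1,i=7
  .#.## -> #   bit 11 = 1  t=1,i=5
  .#.#. -> #   bit 10 = 1  t=0,i=1
  .#..# -> #   bit 9 = 1  t=2,i=0
  .#... -> .   bit 8 = 0  t=0,i=3
  ..### -> #   bit 7 = 1  t=0,i=6
  ..##. -> #   bit 6 = 1  t=0,i=13
  ..#.# -> .   bit 5 = 0  t=1,i=4
  ..#.. -> #   bit 4 = 1  t=2,i=2
  ...## -> .   bit 3 = 0  t=0,i=5
  ...#. -> .   bit 2 = 0  t=2,i=17
  ....# -> .   bit 1 = 0  t=1,i=16
  ..... -> #   bit 0 = 1  t=2,i=15
  bits 00100111001010101001111011010001 = 657104593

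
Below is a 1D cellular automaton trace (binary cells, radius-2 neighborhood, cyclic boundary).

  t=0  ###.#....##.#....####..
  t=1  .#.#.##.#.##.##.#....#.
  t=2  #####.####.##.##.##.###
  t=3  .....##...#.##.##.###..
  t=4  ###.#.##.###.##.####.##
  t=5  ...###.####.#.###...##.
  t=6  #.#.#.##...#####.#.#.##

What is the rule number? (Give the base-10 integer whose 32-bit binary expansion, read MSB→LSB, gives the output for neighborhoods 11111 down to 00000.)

262504253

  ##### -> .   bit 31 = 0  t=2,i=0
  ####. -> .   bit 30 = 0  t=0,i=19
  ###.# -> .   bit 29 = 0  t=0,i=2
  ###.. -> .   bit 28 = 0  t=0,i=20
  ##.## -> #   bit 27 = 1  t=1,i=12
  ##.#. -> #   bit 26 = 1  t=0,i=3
  ##..# -> #   bit 25 = 1  t=0,i=21
  ##... -> #   bit 24 = 1  t=3,i=7
  #.### -> #   bit 23 = 1  t=2,i=6
  #.##. -> .   bit 22 = 0  t=1,i=5
  #.#.# -> #   bit 21 = 1  t=1,i=3
  #.#.. -> .   bit 20 = 0  t=0,i=4
  #..## -> .   bit 19 = 0  t=0,i=22
  #..#. -> #   bit 18 = 1  t=1,i=0
  #...# -> .   bit 17 = 0  t=3,i=8
  #.... -> #   bit 16 = 1  t=0,i=6
  .#### -> .   bit 15 = 0  t=0,i=18
  .###. -> #   bit 14 = 1  t=0,i=1
  .##.# -> #   bit 13 = 1  t=0,i=10
  .##.. -> #   bit 12 = 1  t=3,i=6
  .#.## -> #   bit 11 = 1  t=1,i=4
  .#.#. -> #   bit 10 = 1  t=1,i=2
  .#..# -> #   bit 9 = 1  t=1,i=22
  .#... -> #   bit 8 = 1  t=0,i=5
  ..### -> .   bit 7 = 0  t=0,i=0
  ..##. -> .   bit 6 = 0  t=0,i=9
  ..#.# -> #   bit 5 = 1  t=1,i=1
  ..#.. -> #   bit 4 = 1  t=1,i=21
  ...## -> #   bit 3 = 1  t=0,i=8
  ...#. -> #   bit 2 = 1  t=1,i=20
  ....# -> .   bit 1 = 0  t=0,i=7
  ..... -> #   bit 0 = 1  t=3,i=0
  bits 00001111101001010111111100111101 = 262504253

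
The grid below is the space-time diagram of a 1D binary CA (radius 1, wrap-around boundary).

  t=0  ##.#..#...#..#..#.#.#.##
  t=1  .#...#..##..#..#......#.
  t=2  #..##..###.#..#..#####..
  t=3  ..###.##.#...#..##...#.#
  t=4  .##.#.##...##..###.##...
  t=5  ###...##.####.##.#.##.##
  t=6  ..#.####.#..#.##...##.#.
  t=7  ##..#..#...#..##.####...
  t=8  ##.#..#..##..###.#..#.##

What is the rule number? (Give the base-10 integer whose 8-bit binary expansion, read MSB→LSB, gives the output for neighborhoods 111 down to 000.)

75

  ### -> .   bit 7 = 0  t=0,i=0
  ##. -> #   bit 6 = 1  t=0,i=1
  #.# -> .   bit 5 = 0  t=0,i=2
  #.. -> .   bit 4 = 0  t=0,i=4
  .## -> #   bit 3 = 1  t=0,i=22
  .#. -> .   bit 2 = 0  t=0,i=3
  ..# -> #   bit 1 = 1  t=0,i=5
  ... -> #   bit 0 = 1  t=0,i=8
  bits 01001011 = 75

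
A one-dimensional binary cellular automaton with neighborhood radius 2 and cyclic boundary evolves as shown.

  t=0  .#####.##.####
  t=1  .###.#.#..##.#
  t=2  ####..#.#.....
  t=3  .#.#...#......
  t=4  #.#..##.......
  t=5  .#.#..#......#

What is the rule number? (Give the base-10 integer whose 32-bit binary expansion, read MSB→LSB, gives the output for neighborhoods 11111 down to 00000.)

2965560836

  ##### -> #   bit 31 = 1  t=0,i=3
  ####. -> .   bit 30 = 0  t=0,i=4
  ###.# -> #   bit 29 = 1  t=0,i=5
  ###.. -> #   bit 28 = 1  t=2,i=3
  ##.## -> .   bit 27 = 0  t=0,i=0
  ##.#. -> .   bit 26 = 0  t=1,i=4
  ##..# -> .   bit 25 = 0  t=2,i=4
  ##... -> .   bit 24 = 0  t=4,i=7
  #.### -> #   bit 23 = 1  t=0,i=1
  #.##. -> #   bit 22 = 1  t=0,i=7
  #.#.# -> .   bit 21 = 0  t=1,i=5
  #.#.. -> .   bit 20 = 0  t=1,i=7
  #..## -> .   bit 19 = 0  t=1,i=9
  #..#. -> .   bit 18 = 0  t=2,i=5
  #...# -> #   bit 17 = 1  t=3,i=5
  #.... -> .   bit 16 = 0  t=2,i=10
  .#### -> #   bit 15 = 1  t=0,i=2
  .###. -> #   bit 14 = 1  t=1,i=2
  .##.# -> .   bit 13 = 0  t=0,i=8
  .##.. -> #   bit 12 = 1  t=4,i=6
  .#.## -> #   bit 11 = 1  t=1,i=0
  .#.#. -> #   bit 10 = 1  t=1,i=6
  .#..# -> #   bit 9 = 1  t=1,i=8
  .#... -> .   bit 8 = 0  t=2,i=9
  ..### -> .   bit 7 = 0  t=2,i=0
  ..##. -> .   bit 6 = 0  t=1,i=10
  ..#.# -> .   bit 5 = 0  t=2,i=6
  ..#.. -> .   bit 4 = 0  t=3,i=7
  ...## -> .   bit 3 = 0  t=2,i=13
  ...#. -> #   bit 2 = 1  t=3,i=0
  ....# -> .   bit 1 = 0  t=2,i=12
  ..... -> .   bit 0 = 0  t=2,i=11
  bits 10110000110000101101111000000100 = 2965560836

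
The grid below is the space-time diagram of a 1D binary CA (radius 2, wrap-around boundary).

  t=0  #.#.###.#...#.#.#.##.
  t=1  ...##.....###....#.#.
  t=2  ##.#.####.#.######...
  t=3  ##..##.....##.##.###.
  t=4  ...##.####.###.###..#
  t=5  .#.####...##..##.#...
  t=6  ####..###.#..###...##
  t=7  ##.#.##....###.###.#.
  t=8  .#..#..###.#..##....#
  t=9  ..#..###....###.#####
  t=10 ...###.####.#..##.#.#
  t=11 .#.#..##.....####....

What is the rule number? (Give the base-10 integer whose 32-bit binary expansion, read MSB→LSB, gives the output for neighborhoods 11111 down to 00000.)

  [31] ##### => #  t=2,i=14
  [30] ####. => .  t=2,i=7
  [29] ###.# => .  t=0,i=6
  [28] ###.. => #  t=1,i=12
  [27] ##.## => #  t=3,i=13
  [26] ##.#. => .  t=0,i=7
  [25] ##..# => .  t=3,i=2
  [24] ##... => #  t=1,i=5
  [23] #.### => #  t=0,i=4
  [22] #.##. => .  t=0,i=18
  [21] #.#.# => .  t=0,i=0
  [20] #.#.. => .  t=0,i=8
  [19] #..## => #  t=3,i=3
  [18] #..#. => .  t=4,i=19
  [17] #...# => #  t=0,i=10
  [16] #.... => #  t=1,i=0
  [15] .#### => .  t=2,i=6
  [14] .###. => .  t=0,i=5
  [13] .##.# => #  t=0,i=19
  [12] .##.. => .  t=1,i=4
  [11] .#.## => #  t=0,i=3
  [10] .#.#. => .  t=0,i=1
  [9] .#..# => #  t=6,i=11
  [8] .#... => .  t=0,i=9
  [7] ..### => #  t=1,i=10
  [6] ..##. => #  t=1,i=3
  [5] ..#.# => #  t=0,i=12
  [4] ..#.. => .  t=4,i=20
  [3] ...## => .  t=1,i=2
  [2] ...#. => #  t=0,i=11
  [1] ....# => #  t=1,i=1
  [0] ..... => #  t=1,i=7
  bits 10011001100010110010101011100111 = 2576034535

2576034535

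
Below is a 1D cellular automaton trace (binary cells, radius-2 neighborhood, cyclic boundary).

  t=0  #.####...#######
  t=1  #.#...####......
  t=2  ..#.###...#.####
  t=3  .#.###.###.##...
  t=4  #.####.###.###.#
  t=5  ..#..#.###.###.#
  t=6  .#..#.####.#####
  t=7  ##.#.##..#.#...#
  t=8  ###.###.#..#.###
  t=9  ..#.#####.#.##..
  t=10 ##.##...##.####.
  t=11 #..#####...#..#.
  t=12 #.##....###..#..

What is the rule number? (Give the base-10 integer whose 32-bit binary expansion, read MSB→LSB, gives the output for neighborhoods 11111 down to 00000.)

  #####|.  b31=0 t=0,i=11
  ####.|.  b30=0 t=0,i=4
  ###.#|#  b29=1 t=0,i=0
  ###..|.  b28=0 t=0,i=5
  ##.##|.  b27=0 t=0,i=1
  ##.#.|#  b26=1 t=5,i=14
  ##..#|.  b25=0 t=2,i=0
  ##...|#  b24=1 t=0,i=6
  #.###|#  b23=1 t=0,i=2
  #.##.|#  b22=1 t=3,i=11
  #.#.#|.  b21=0 t=7,i=3
  #.#..|#  b20=1 t=1,i=2
  #..##|#  b19=1 t=11,i=2
  #..#.|#  b18=1 t=2,i=1
  #...#|#  b17=1 t=0,i=7
  #....|.  b16=0 t=1,i=11
  .####|.  b15=0 t=0,i=3
  .###.|#  b14=1 t=2,i=5
  .##.#|.  b13=0 t=4,i=0
  .##..|#  b12=1 t=3,i=12
  .#.##|#  b11=1 t=2,i=3
  .#.#.|.  b10=0 t=1,i=1
  .#..#|.  b9=0 t=5,i=0
  .#...|.  b8=0 t=1,i=3
  ..###|#  b7=1 t=0,i=9
  ..##.|.  b6=0 t=10,i=8
  ..#.#|.  b5=0 t=1,i=0
  ..#..|.  b4=0 t=5,i=2
  ...##|#  b3=1 t=0,i=8
  ...#.|#  b2=1 t=1,i=15
  ....#|#  b1=1 t=1,i=14
  .....|#  b0=1 t=1,i=12
  bits 00100101110111100101100010001111 = 635328655

635328655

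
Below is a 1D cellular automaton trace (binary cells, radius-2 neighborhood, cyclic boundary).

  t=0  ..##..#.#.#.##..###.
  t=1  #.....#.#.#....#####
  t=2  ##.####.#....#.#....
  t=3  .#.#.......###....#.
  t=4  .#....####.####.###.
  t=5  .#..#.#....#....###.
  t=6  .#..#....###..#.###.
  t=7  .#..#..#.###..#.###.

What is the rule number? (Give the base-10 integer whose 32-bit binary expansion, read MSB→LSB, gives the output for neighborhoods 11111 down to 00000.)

  [31] ##### => .  t=1,i=17
  [30] ####. => .  t=1,i=19
  [29] ###.# => .  t=2,i=6
  [28] ###.. => #  t=0,i=18
  [27] ##.## => .  t=2,i=2
  [26] ##.#. => .  t=2,i=7
  [25] ##..# => .  t=0,i=4
  [24] ##... => #  t=0,i=19
  [23] #.### => #  t=2,i=3
  [22] #.##. => .  t=0,i=12
  [21] #.#.# => #  t=0,i=8
  [20] #.#.. => .  t=1,i=10
  [19] #..## => #  t=0,i=15
  [18] #..#. => .  t=0,i=5
  [17] #...# => #  t=0,i=0
  [16] #.... => .  t=1,i=2
  [15] .#### => .  t=1,i=16
  [14] .###. => #  t=0,i=17
  [13] .##.# => #  t=2,i=1
  [12] .##.. => .  t=0,i=3
  [11] .#.## => .  t=0,i=11
  [10] .#.#. => .  t=0,i=7
  [9] .#..# => .  t=3,i=19
  [8] .#... => .  t=1,i=11
  [7] ..### => #  t=0,i=16
  [6] ..##. => .  t=0,i=2
  [5] ..#.# => #  t=0,i=6
  [4] ..#.. => #  t=3,i=18
  [3] ...## => .  t=0,i=1
  [2] ...#. => #  t=1,i=5
  [1] ....# => #  t=1,i=4
  [0] ..... => #  t=1,i=3
  bits 00010001101010100110000010110111 = 296378551

296378551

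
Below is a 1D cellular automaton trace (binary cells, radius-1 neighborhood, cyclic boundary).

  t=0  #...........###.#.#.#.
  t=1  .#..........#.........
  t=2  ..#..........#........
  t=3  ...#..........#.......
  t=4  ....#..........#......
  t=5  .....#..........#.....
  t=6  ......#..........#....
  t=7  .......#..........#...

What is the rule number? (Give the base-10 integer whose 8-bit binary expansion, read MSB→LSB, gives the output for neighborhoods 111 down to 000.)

24

  nb ###: next=.  (t=0,i=13, bit7=0)
  nb ##.: next=.  (t=0,i=14, bit6=0)
  nb #.#: next=.  (t=0,i=15, bit5=0)
  nb #..: next=#  (t=0,i=1, bit4=1)
  nb .##: next=#  (t=0,i=12, bit3=1)
  nb .#.: next=.  (t=0,i=0, bit2=0)
  nb ..#: next=.  (t=0,i=11, bit1=0)
  nb ...: next=.  (t=0,i=2, bit0=0)
  bits 00011000 = 24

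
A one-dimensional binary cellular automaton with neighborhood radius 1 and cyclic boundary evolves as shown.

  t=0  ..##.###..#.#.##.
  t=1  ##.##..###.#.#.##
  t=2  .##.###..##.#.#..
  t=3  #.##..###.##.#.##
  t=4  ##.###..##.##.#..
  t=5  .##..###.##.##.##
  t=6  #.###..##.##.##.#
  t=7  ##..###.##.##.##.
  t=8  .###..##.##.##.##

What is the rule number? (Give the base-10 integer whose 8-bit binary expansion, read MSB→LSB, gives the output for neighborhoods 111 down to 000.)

115

  nb ###: next=.  (t=0,i=6, bit7=0)
  nb ##.: next=#  (t=0,i=3, bit6=1)
  nb #.#: next=#  (t=0,i=4, bit5=1)
  nb #..: next=#  (t=0,i=8, bit4=1)
  nb .##: next=.  (t=0,i=2, bit3=0)
  nb .#.: next=.  (t=0,i=10, bit2=0)
  nb ..#: next=#  (t=0,i=1, bit1=1)
  nb ...: next=#  (t=0,i=0, bit0=1)
  bits 01110011 = 115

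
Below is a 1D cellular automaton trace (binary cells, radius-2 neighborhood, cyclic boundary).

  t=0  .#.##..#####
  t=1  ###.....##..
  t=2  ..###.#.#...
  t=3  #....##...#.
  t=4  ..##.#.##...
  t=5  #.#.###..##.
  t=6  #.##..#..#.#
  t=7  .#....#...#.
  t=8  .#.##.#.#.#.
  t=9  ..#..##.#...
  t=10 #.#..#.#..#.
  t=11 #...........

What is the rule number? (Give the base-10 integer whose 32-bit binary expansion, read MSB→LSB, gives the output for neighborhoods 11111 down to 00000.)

2636351570

  [31] ##### => #  t=0,i=9
  [30] ####. => .  t=0,i=10
  [29] ###.# => .  t=0,i=11
  [28] ###.. => #  t=1,i=2
  [27] ##.## => #  t=6,i=1
  [26] ##.#. => #  t=0,i=0
  [25] ##..# => .  t=0,i=5
  [24] ##... => #  t=1,i=3
  [23] #.### => .  t=5,i=4
  [22] #.##. => .  t=0,i=3
  [21] #.#.# => #  t=0,i=1
  [20] #.#.. => .  t=2,i=8
  [19] #..## => .  t=0,i=6
  [18] #..#. => .  t=6,i=5
  [17] #...# => #  t=3,i=8
  [16] #.... => #  t=1,i=4
  [15] .#### => #  t=0,i=8
  [14] .###. => .  t=1,i=1
  [13] .##.# => .  t=4,i=3
  [12] .##.. => .  t=0,i=4
  [11] .#.## => #  t=0,i=2
  [10] .#.#. => .  t=2,i=7
  [9] .#..# => .  t=6,i=7
  [8] .#... => .  t=2,i=9
  [7] ..### => .  t=0,i=7
  [6] ..##. => #  t=1,i=8
  [5] ..#.# => .  t=3,i=10
  [4] ..#.. => #  t=6,i=6
  [3] ...## => .  t=1,i=7
  [2] ...#. => .  t=3,i=9
  [1] ....# => #  t=1,i=6
  [0] ..... => .  t=1,i=5
  bits 10011101001000111000100001010010 = 2636351570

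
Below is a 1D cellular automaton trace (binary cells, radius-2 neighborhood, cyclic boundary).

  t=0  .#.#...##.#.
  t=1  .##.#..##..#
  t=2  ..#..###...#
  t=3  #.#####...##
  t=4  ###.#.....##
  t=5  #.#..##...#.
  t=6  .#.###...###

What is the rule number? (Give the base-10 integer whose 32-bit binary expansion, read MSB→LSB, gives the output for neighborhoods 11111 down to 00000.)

2827577332

  ##### -> #   bit 31 = 1  t=3,i=4
  ####. -> .   bit 30 = 0  t=3,i=5
  ###.# -> #   bit 29 = 1  t=3,i=0
  ###.. -> .   bit 28 = 0  t=2,i=7
  ##.## -> #   bit 27 = 1  t=3,i=1
  ##.#. -> .   bit 26 = 0  t=0,i=9
  ##..# -> .   bit 25 = 0  t=1,i=9
  ##... -> .   bit 24 = 0  t=2,i=8
  #.### -> #   bit 23 = 1  t=3,i=2
  #.##. -> .   bit 22 = 0  t=1,i=1
  #.#.# -> .   bit 21 = 0  t=5,i=0
  #.#.. -> .   bit 20 = 0  t=0,i=3
  #..## -> #   bit 19 = 1  t=1,i=6
  #..#. -> .   bit 18 = 0  t=0,i=0
  #...# -> .   bit 17 = 0  t=0,i=5
  #.... -> #   bit 16 = 1  t=4,i=6
  .#### -> .   bit 15 = 0  t=3,i=3
  .###. -> #   bit 14 = 1  t=2,i=6
  .##.# -> #   bit 13 = 1  t=0,i=8
  .##.. -> .   bit 12 = 0  t=1,i=8
  .#.## -> .   bit 11 = 0  t=1,i=0
  .#.#. -> #   bit 10 = 1  t=0,i=2
  .#..# -> #   bit 9 = 1  t=0,i=11
  .#... -> #   bit 8 = 1  t=0,i=4
  ..### -> #   bit 7 = 1  t=2,i=5
  ..##. -> #   bit 6 = 1  t=0,i=7
  ..#.# -> #   bit 5 = 1  t=0,i=1
  ..#.. -> #   bit 4 = 1  t=2,i=2
  ...## -> .   bit 3 = 0  t=0,i=6
  ...#. -> #   bit 2 = 1  t=2,i=10
  ....# -> .   bit 1 = 0  t=4,i=8
  ..... -> .   bit 0 = 0  t=4,i=7
  bits 10101000100010010110011111110100 = 2827577332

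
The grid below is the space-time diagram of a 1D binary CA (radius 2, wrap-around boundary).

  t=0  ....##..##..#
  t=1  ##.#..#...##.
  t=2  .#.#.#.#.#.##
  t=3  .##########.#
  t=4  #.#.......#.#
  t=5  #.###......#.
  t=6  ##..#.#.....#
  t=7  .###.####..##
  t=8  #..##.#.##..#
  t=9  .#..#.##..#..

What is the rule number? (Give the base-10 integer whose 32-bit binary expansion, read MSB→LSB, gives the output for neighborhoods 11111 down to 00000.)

976596360

  nb #####: next=.  (t=3,i=3, bit31=0)
  nb ####.: next=.  (t=3,i=9, bit30=0)
  nb ###.#: next=#  (t=3,i=10, bit29=1)
  nb ###..: next=#  (t=5,i=4, bit28=1)
  nb ##.##: next=#  (t=1,i=12, bit27=1)
  nb ##.#.: next=.  (t=1,i=2, bit26=0)
  nb ##..#: next=#  (t=0,i=6, bit25=1)
  nb ##...: next=.  (t=5,i=5, bit24=0)
  nb #.###: next=.  (t=3,i=1, bit23=0)
  nb #.##.: next=.  (t=1,i=0, bit22=0)
  nb #.#.#: next=#  (t=2,i=1, bit21=1)
  nb #.#..: next=#  (t=1,i=3, bit20=1)
  nb #..##: next=.  (t=0,i=7, bit19=0)
  nb #..#.: next=#  (t=0,i=11, bit18=1)
  nb #...#: next=.  (t=1,i=8, bit17=0)
  nb #....: next=#  (t=0,i=1, bit16=1)
  nb .####: next=#  (t=3,i=2, bit15=1)
  nb .###.: next=.  (t=5,i=3, bit14=0)
  nb .##.#: next=#  (t=1,i=1, bit13=1)
  nb .##..: next=.  (t=0,i=5, bit12=0)
  nb .#.##: next=#  (t=2,i=10, bit11=1)
  nb .#.#.: next=#  (t=2,i=2, bit10=1)
  nb .#..#: next=.  (t=1,i=4, bit9=0)
  nb .#...: next=#  (t=0,i=0, bit8=1)
  nb ..###: next=#  (t=6,i=12, bit7=1)
  nb ..##.: next=.  (t=0,i=4, bit6=0)
  nb ..#.#: next=.  (t=4,i=10, bit5=0)
  nb ..#..: next=.  (t=0,i=12, bit4=0)
  nb ...##: next=#  (t=0,i=3, bit3=1)
  nb ...#.: next=.  (t=4,i=9, bit2=0)
  nb ....#: next=.  (t=0,i=2, bit1=0)
  nb .....: next=.  (t=4,i=5, bit0=0)
  bits 00111010001101011010110110001000 = 976596360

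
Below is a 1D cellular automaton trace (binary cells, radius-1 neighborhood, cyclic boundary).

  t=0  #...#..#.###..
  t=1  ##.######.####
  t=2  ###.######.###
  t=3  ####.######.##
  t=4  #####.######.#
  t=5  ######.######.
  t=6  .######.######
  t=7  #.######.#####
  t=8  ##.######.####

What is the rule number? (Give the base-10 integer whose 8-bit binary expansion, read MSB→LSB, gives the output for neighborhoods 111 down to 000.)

  ### -> #   bit 7 = 1  t=0,i=10
  ##. -> #   bit 6 = 1  t=0,i=11
  #.# -> #   bit 5 = 1  t=0,i=8
  #.. -> #   bit 4 = 1  t=0,i=1
  .## -> .   bit 3 = 0  t=0,i=9
  .#. -> #   bit 2 = 1  t=0,i=0
  ..# -> #   bit 1 = 1  t=0,i=3
  ... -> .   bit 0 = 0  t=0,i=2
  bits 11110110 = 246

246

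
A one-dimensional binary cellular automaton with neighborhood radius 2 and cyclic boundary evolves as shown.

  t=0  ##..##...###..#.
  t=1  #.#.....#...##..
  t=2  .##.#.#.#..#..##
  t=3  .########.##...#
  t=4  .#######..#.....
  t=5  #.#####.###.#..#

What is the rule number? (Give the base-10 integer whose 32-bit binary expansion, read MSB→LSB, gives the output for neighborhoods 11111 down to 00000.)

3337987098

  #####|#  b31=1 t=3,i=3
  ####.|#  b30=1 t=3,i=7
  ###.#|.  b29=0 t=3,i=8
  ###..|.  b28=0 t=0,i=11
  ##.##|.  b27=0 t=2,i=0
  ##.#.|#  b26=1 t=2,i=3
  ##..#|#  b25=1 t=0,i=2
  ##...|.  b24=0 t=0,i=6
  #.###|#  b23=1 t=3,i=1
  #.##.|#  b22=1 t=0,i=0
  #.#.#|#  b21=1 t=2,i=4
  #.#..|#  b20=1 t=1,i=2
  #..##|.  b19=0 t=0,i=3
  #..#.|#  b18=1 t=0,i=13
  #...#|.  b17=0 t=0,i=7
  #....|#  b16=1 t=1,i=4
  .####|#  b15=1 t=3,i=2
  .###.|.  b14=0 t=0,i=10
  .##.#|#  b13=1 t=2,i=2
  .##..|.  b12=0 t=0,i=1
  .#.##|.  b11=0 t=0,i=15
  .#.#.|#  b10=1 t=1,i=1
  .#..#|.  b9=0 t=2,i=9
  .#...|.  b8=0 t=1,i=3
  ..###|.  b7=0 t=0,i=9
  ..##.|.  b6=0 t=0,i=4
  ..#.#|.  b5=0 t=0,i=14
  ..#..|#  b4=1 t=1,i=8
  ...##|#  b3=1 t=0,i=8
  ...#.|.  b2=0 t=1,i=7
  ....#|#  b1=1 t=1,i=6
  .....|.  b0=0 t=1,i=5
  bits 11000110111101011010010000011010 = 3337987098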